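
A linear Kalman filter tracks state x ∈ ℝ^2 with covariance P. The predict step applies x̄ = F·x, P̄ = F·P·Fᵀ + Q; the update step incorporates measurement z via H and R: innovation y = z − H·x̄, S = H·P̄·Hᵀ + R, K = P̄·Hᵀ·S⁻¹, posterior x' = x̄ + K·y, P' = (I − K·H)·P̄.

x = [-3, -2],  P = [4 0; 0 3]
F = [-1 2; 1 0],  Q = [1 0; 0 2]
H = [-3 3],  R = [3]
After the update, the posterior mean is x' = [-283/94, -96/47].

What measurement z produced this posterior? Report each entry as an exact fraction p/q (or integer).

x̄ = F·x = [-1, -3]
P̄ = F·P·Fᵀ + Q = [17 -4; -4 6]
S = H·P̄·Hᵀ + R = [282]
K = P̄·Hᵀ·S⁻¹ = [-21/94; 5/47]
x' − x̄ = [-189/94, 45/47] = K·y
y = (KᵀK)⁻¹·Kᵀ·(x' − x̄) = [9]
z = y + H·x̄ = [9] + [-6] = [3]

z = [3]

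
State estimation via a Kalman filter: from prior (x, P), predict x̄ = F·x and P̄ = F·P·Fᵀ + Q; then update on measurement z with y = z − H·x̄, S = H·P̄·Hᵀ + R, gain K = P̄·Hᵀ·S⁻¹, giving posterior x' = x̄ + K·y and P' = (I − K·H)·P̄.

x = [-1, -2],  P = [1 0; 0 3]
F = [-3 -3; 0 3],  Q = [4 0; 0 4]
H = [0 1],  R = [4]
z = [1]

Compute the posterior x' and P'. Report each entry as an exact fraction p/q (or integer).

x̄ = F·x = [9, -6]
P̄ = F·P·Fᵀ + Q = [40 -27; -27 31]
y = z − H·x̄ = [7]
S = H·P̄·Hᵀ + R = [35]
K = P̄·Hᵀ·S⁻¹ = [-27/35; 31/35]
x' = x̄ + K·y = [18/5, 1/5]
P' = (I − K·H)·P̄ = [671/35 -108/35; -108/35 124/35]

x' = [18/5, 1/5]
P' = [671/35 -108/35; -108/35 124/35]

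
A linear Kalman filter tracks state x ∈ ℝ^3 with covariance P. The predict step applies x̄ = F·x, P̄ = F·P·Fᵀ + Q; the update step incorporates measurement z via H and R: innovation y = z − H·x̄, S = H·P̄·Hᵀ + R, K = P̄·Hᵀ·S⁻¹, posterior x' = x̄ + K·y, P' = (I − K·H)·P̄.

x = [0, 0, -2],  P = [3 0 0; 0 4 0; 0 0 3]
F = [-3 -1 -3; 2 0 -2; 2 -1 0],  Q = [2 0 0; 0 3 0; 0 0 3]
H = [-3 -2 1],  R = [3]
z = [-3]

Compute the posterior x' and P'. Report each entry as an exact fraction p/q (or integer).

x' = [-113/353, 929/353, 851/706]
P' = [2362/353 -4074/353 -1353/353; -4074/353 8649/353 5013/353; -1353/353 5013/353 12045/706]

x̄ = F·x = [6, 4, 0]
P̄ = F·P·Fᵀ + Q = [60 0 -14; 0 27 12; -14 12 19]
y = z − H·x̄ = [23]
S = H·P̄·Hᵀ + R = [706]
K = P̄·Hᵀ·S⁻¹ = [-97/353; -21/353; 37/706]
x' = x̄ + K·y = [-113/353, 929/353, 851/706]
P' = (I − K·H)·P̄ = [2362/353 -4074/353 -1353/353; -4074/353 8649/353 5013/353; -1353/353 5013/353 12045/706]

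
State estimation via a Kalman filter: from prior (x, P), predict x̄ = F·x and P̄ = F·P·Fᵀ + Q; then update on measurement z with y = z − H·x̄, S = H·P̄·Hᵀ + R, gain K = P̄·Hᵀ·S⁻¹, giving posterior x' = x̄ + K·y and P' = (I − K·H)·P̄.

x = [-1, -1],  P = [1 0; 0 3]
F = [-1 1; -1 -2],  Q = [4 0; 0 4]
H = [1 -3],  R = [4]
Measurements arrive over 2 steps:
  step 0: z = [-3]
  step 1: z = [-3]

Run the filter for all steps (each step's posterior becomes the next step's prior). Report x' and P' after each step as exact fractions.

step 0: x̄ = F·x = [0, 3]
step 0: P̄ = F·P·Fᵀ + Q = [8 -5; -5 17]
step 0: y = z − H·x̄ = [6]
step 0: S = H·P̄·Hᵀ + R = [195]
step 0: K = P̄·Hᵀ·S⁻¹ = [23/195; -56/195]
step 0: x' = x̄ + K·y = [46/65, 83/65]
step 0: P' = (I − K·H)·P̄ = [1031/195 313/195; 313/195 179/195]
step 1: x̄ = F·x = [37/65, -212/65]
step 1: P̄ = F·P·Fᵀ + Q = [1364/195 986/195; 986/195 3779/195]
step 1: y = z − H·x̄ = [-868/65]
step 1: S = H·P̄·Hᵀ + R = [30239/195]
step 1: K = P̄·Hᵀ·S⁻¹ = [-1594/30239; -941/2749]
step 1: x' = x̄ + K·y = [38499/30239, 3600/2749]
step 1: P' = (I − K·H)·P̄ = [198488/30239 6208/2749; 6208/2749 3324/2749]

step 0: x' = [46/65, 83/65], P' = [1031/195 313/195; 313/195 179/195]
step 1: x' = [38499/30239, 3600/2749], P' = [198488/30239 6208/2749; 6208/2749 3324/2749]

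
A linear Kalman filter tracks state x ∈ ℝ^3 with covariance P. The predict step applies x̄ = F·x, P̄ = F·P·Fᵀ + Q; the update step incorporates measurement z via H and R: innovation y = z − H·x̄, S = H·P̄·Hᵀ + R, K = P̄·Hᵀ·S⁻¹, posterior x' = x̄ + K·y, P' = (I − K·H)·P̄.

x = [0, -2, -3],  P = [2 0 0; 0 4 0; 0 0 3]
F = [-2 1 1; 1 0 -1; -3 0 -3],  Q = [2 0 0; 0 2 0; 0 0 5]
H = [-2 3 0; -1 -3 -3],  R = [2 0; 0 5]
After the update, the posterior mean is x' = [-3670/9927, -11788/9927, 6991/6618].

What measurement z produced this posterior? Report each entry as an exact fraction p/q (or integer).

z = [-3, 1]

x̄ = F·x = [-5, 3, 9]
P̄ = F·P·Fᵀ + Q = [17 -7 3; -7 7 3; 3 3 50]
S = H·P̄·Hᵀ + R = [217 -59; -59 565]
K = P̄·Hᵀ·S⁻¹ = [-15685/59562 -2165/59562; 9209/59562 -1463/59562; -2621/39708 -11659/39708]
x' − x̄ = [45965/9927, -41569/9927, -52571/6618] = K·y
y = (KᵀK)⁻¹·Kᵀ·(x' − x̄) = [-22, 32]
z = y + H·x̄ = [-22, 32] + [19, -31] = [-3, 1]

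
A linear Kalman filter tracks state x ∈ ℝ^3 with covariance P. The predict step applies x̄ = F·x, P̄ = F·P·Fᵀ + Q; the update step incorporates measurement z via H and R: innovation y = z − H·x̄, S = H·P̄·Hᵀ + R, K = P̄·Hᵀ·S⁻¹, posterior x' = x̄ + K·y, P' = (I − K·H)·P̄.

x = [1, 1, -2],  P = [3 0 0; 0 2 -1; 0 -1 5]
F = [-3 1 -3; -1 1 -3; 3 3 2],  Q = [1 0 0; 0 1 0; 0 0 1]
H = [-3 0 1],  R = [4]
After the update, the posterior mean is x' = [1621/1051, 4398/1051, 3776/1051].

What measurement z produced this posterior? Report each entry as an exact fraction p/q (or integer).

z = [-1]

x̄ = F·x = [4, 6, 2]
P̄ = F·P·Fᵀ + Q = [81 62 -44; 62 57 -26; -44 -26 54]
S = H·P̄·Hᵀ + R = [1051]
K = P̄·Hᵀ·S⁻¹ = [-287/1051; -212/1051; 186/1051]
x' − x̄ = [-2583/1051, -1908/1051, 1674/1051] = K·y
y = (KᵀK)⁻¹·Kᵀ·(x' − x̄) = [9]
z = y + H·x̄ = [9] + [-10] = [-1]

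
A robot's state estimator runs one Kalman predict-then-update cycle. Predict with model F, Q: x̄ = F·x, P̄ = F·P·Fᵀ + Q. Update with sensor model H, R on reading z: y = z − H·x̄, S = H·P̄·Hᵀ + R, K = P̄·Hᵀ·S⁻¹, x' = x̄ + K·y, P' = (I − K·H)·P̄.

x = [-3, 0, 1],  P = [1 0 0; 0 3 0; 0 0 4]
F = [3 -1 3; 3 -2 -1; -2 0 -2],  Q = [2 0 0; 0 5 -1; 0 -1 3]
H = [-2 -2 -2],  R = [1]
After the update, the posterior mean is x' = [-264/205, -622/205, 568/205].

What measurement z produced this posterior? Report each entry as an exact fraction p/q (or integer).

x̄ = F·x = [-6, -10, 4]
P̄ = F·P·Fᵀ + Q = [50 3 -30; 3 30 1; -30 1 23]
S = H·P̄·Hᵀ + R = [205]
K = P̄·Hᵀ·S⁻¹ = [-46/205; -68/205; 12/205]
x' − x̄ = [966/205, 1428/205, -252/205] = K·y
y = (KᵀK)⁻¹·Kᵀ·(x' − x̄) = [-21]
z = y + H·x̄ = [-21] + [24] = [3]

z = [3]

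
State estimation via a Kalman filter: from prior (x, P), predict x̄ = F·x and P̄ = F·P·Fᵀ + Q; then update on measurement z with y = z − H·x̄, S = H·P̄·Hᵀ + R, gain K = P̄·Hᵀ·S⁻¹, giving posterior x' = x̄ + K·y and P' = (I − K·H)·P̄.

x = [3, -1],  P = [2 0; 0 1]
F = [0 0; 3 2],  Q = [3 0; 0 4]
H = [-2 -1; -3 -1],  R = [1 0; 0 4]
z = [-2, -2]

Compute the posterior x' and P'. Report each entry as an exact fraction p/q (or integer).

x' = [-165/287, 969/287]
P' = [402/287 -858/287; -858/287 2054/287]

x̄ = F·x = [0, 7]
P̄ = F·P·Fᵀ + Q = [3 0; 0 26]
y = z − H·x̄ = [5, 5]
S = H·P̄·Hᵀ + R = [39 44; 44 57]
K = P̄·Hᵀ·S⁻¹ = [54/287 -87/287; -338/287 130/287]
x' = x̄ + K·y = [-165/287, 969/287]
P' = (I − K·H)·P̄ = [402/287 -858/287; -858/287 2054/287]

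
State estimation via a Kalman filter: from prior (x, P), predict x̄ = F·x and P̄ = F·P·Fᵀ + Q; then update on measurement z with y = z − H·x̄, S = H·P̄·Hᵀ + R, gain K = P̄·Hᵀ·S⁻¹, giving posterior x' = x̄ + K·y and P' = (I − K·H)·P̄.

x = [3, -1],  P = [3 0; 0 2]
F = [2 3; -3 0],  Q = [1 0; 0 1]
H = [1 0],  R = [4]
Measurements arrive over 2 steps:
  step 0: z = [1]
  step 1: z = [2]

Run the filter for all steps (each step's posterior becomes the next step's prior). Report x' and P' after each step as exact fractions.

step 0: x̄ = F·x = [3, -9]
step 0: P̄ = F·P·Fᵀ + Q = [31 -18; -18 28]
step 0: y = z − H·x̄ = [-2]
step 0: S = H·P̄·Hᵀ + R = [35]
step 0: K = P̄·Hᵀ·S⁻¹ = [31/35; -18/35]
step 0: x' = x̄ + K·y = [43/35, -279/35]
step 0: P' = (I − K·H)·P̄ = [124/35 -72/35; -72/35 656/35]
step 1: x̄ = F·x = [-751/35, -129/35]
step 1: P̄ = F·P·Fᵀ + Q = [5571/35 -96/35; -96/35 1151/35]
step 1: y = z − H·x̄ = [821/35]
step 1: S = H·P̄·Hᵀ + R = [5711/35]
step 1: K = P̄·Hᵀ·S⁻¹ = [5571/5711; -96/5711]
step 1: x' = x̄ + K·y = [8138/5711, -23301/5711]
step 1: P' = (I − K·H)·P̄ = [22284/5711 -384/5711; -384/5711 187547/5711]

step 0: x' = [43/35, -279/35], P' = [124/35 -72/35; -72/35 656/35]
step 1: x' = [8138/5711, -23301/5711], P' = [22284/5711 -384/5711; -384/5711 187547/5711]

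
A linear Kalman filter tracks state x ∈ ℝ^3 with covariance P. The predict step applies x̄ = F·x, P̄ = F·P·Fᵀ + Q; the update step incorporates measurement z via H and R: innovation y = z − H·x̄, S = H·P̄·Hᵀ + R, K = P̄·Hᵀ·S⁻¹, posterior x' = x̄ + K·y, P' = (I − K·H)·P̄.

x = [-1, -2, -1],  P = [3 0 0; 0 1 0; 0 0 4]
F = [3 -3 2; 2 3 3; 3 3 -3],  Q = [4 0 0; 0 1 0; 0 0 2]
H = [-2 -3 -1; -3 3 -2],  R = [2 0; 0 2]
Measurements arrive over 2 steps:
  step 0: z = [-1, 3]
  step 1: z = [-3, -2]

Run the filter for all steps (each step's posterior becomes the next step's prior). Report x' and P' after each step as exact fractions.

step 0: x' = [632363/109147, -12077/109147, -1126571/109147], P' = [6407943/436588 -684399/436588 -10605203/436588; -684399/436588 126775/436588 1164675/436588; -10605203/436588 1164675/436588 17744447/436588]
step 1: x' = [-207975433582/109533152551, 67382703218/109533152551, 523388530411/109533152551], P' = [382165107816/109533152551 -34287718940/109533152551 -622785827292/109533152551; -34287718940/109533152551 48529092278/328599457653 189796090498/328599457653; -622785827292/109533152551 189796090498/328599457653 3187002839768/328599457653]

step 0: x̄ = F·x = [1, -11, -6]
step 0: P̄ = F·P·Fᵀ + Q = [56 33 -6; 33 58 -9; -6 -9 74]
step 0: y = z − H·x̄ = [-38, 27]
step 0: S = H·P̄·Hᵀ + R = [1140 -8; -8 766]
step 0: K = P̄·Hᵀ·S⁻¹ = [-78743/436588 -16655/218294; -88101/436588 26043/218294; -14033/436588 -44815/218294]
step 0: x' = x̄ + K·y = [632363/109147, -12077/109147, -1126571/109147]
step 0: P' = (I − K·H)·P̄ = [6407943/436588 -684399/436588 -10605203/436588; -684399/436588 126775/436588 1164675/436588; -10605203/436588 1164675/436588 17744447/436588]
step 1: x̄ = F·x = [-319822/109147, -2151218/109147, 5240571/109147]
step 1: P̄ = F·P·Fᵀ + Q = [654312/109147 89626/109147 -162609/109147; 89626/109147 18099571/109147 -40548246/109147; -162609/109147 -40548246/109147 376995983/436588]
step 1: y = z − H·x̄ = [-2180168/109147, 15757036/109147]
step 1: S = H·P̄·Hᵀ + R = [68465107/436588 -185972797/218294; -185972797/218294 1029013600/109147]
step 1: K = P̄·Hᵀ·S⁻¹ = [-19340615760/109533152551 -1893412842/109533152551; -64828526846/328599457653 37292283149/328599457653; -9838073755/328599457653 -99772481207/328599457653]
step 1: x' = x̄ + K·y = [-207975433582/109533152551, 67382703218/109533152551, 523388530411/109533152551]
step 1: P' = (I − K·H)·P̄ = [382165107816/109533152551 -34287718940/109533152551 -622785827292/109533152551; -34287718940/109533152551 48529092278/328599457653 189796090498/328599457653; -622785827292/109533152551 189796090498/328599457653 3187002839768/328599457653]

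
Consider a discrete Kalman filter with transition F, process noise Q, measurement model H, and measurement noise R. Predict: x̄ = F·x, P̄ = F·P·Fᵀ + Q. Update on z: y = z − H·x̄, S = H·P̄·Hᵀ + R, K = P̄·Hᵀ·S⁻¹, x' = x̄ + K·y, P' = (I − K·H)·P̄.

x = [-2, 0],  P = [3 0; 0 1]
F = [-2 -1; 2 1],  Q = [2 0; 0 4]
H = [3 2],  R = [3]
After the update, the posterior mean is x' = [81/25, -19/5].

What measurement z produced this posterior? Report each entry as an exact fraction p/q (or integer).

x̄ = F·x = [4, -4]
P̄ = F·P·Fᵀ + Q = [15 -13; -13 17]
S = H·P̄·Hᵀ + R = [50]
K = P̄·Hᵀ·S⁻¹ = [19/50; -1/10]
x' − x̄ = [-19/25, 1/5] = K·y
y = (KᵀK)⁻¹·Kᵀ·(x' − x̄) = [-2]
z = y + H·x̄ = [-2] + [4] = [2]

z = [2]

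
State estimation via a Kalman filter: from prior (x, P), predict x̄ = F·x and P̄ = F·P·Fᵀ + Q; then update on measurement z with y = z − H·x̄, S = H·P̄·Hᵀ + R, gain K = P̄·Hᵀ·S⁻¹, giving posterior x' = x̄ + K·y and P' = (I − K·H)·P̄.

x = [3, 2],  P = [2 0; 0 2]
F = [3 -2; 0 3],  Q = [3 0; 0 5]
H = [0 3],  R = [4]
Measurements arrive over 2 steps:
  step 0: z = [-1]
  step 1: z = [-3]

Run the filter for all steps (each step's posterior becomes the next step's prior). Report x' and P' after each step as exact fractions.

step 0: x̄ = F·x = [5, 6]
step 0: P̄ = F·P·Fᵀ + Q = [29 -12; -12 23]
step 0: y = z − H·x̄ = [-19]
step 0: S = H·P̄·Hᵀ + R = [211]
step 0: K = P̄·Hᵀ·S⁻¹ = [-36/211; 69/211]
step 0: x' = x̄ + K·y = [1739/211, -45/211]
step 0: P' = (I − K·H)·P̄ = [4823/211 -48/211; -48/211 92/211]
step 1: x̄ = F·x = [5307/211, -135/211]
step 1: P̄ = F·P·Fᵀ + Q = [44984/211 -984/211; -984/211 1883/211]
step 1: y = z − H·x̄ = [-228/211]
step 1: S = H·P̄·Hᵀ + R = [17791/211]
step 1: K = P̄·Hᵀ·S⁻¹ = [-2952/17791; 5649/17791]
step 1: x' = x̄ + K·y = [450663/17791, -17487/17791]
step 1: P' = (I − K·H)·P̄ = [3751640/17791 -3936/17791; -3936/17791 7532/17791]

step 0: x' = [1739/211, -45/211], P' = [4823/211 -48/211; -48/211 92/211]
step 1: x' = [450663/17791, -17487/17791], P' = [3751640/17791 -3936/17791; -3936/17791 7532/17791]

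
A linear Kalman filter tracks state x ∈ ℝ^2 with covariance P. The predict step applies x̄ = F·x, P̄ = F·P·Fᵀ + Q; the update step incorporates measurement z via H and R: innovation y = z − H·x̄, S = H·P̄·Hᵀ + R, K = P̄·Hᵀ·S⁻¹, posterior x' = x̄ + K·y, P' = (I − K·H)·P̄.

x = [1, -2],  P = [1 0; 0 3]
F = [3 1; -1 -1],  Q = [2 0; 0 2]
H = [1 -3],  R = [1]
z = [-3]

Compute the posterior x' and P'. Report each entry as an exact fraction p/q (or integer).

x̄ = F·x = [1, 1]
P̄ = F·P·Fᵀ + Q = [14 -6; -6 6]
y = z − H·x̄ = [-1]
S = H·P̄·Hᵀ + R = [105]
K = P̄·Hᵀ·S⁻¹ = [32/105; -8/35]
x' = x̄ + K·y = [73/105, 43/35]
P' = (I − K·H)·P̄ = [446/105 46/35; 46/35 18/35]

x' = [73/105, 43/35]
P' = [446/105 46/35; 46/35 18/35]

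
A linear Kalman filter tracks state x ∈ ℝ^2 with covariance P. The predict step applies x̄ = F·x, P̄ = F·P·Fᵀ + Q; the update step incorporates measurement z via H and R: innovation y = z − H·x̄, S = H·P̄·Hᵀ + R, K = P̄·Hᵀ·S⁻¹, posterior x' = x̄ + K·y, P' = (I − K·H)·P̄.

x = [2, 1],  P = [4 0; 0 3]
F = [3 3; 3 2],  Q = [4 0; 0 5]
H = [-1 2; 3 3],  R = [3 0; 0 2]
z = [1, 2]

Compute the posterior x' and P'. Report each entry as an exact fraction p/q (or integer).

x' = [2818/19241, 10356/19241]
P' = [22627/57723 -14281/57723; -14281/57723 18733/57723]

x̄ = F·x = [9, 8]
P̄ = F·P·Fᵀ + Q = [67 54; 54 53]
y = z − H·x̄ = [-6, -49]
S = H·P̄·Hᵀ + R = [66 279; 279 2054]
K = P̄·Hᵀ·S⁻¹ = [-17063/57723 4173/19241; 17249/57723 2226/19241]
x' = x̄ + K·y = [2818/19241, 10356/19241]
P' = (I − K·H)·P̄ = [22627/57723 -14281/57723; -14281/57723 18733/57723]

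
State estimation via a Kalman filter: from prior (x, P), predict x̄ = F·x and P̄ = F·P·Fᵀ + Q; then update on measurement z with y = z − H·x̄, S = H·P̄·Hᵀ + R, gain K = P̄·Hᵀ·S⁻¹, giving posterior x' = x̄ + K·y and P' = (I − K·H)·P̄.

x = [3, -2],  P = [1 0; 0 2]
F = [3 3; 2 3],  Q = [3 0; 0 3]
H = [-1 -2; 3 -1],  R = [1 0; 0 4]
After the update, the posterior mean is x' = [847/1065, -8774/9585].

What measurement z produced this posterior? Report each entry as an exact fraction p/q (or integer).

z = [1, 3]

x̄ = F·x = [3, 0]
P̄ = F·P·Fᵀ + Q = [30 24; 24 25]
S = H·P̄·Hᵀ + R = [227 -160; -160 155]
K = P̄·Hᵀ·S⁻¹ = [-34/213 278/1065; -790/1917 -1171/9585]
x' − x̄ = [-2348/1065, -8774/9585] = K·y
y = (KᵀK)⁻¹·Kᵀ·(x' − x̄) = [4, -6]
z = y + H·x̄ = [4, -6] + [-3, 9] = [1, 3]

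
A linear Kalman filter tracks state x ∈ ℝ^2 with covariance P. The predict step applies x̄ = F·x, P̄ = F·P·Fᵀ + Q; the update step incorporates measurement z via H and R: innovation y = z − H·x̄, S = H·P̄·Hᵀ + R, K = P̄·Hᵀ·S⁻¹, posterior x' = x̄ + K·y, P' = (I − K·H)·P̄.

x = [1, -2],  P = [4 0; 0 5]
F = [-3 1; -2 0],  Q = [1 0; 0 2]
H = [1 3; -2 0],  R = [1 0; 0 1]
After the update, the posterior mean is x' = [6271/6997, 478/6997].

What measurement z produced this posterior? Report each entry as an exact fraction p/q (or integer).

x̄ = F·x = [-5, -2]
P̄ = F·P·Fᵀ + Q = [42 24; 24 18]
S = H·P̄·Hᵀ + R = [349 -228; -228 169]
K = P̄·Hᵀ·S⁻¹ = [114/6997 -3324/6997; 2238/6997 1032/6997]
x' − x̄ = [41256/6997, 14472/6997] = K·y
y = (KᵀK)⁻¹·Kᵀ·(x' − x̄) = [12, -12]
z = y + H·x̄ = [12, -12] + [-11, 10] = [1, -2]

z = [1, -2]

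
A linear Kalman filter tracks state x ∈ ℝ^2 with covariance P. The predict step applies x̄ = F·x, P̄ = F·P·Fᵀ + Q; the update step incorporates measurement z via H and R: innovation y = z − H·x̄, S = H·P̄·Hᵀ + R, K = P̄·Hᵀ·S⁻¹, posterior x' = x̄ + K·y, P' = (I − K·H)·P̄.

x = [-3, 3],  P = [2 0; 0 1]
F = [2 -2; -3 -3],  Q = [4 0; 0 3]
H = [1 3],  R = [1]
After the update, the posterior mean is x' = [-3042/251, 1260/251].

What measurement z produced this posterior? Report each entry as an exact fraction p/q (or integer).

z = [3]

x̄ = F·x = [-12, 0]
P̄ = F·P·Fᵀ + Q = [16 -6; -6 30]
S = H·P̄·Hᵀ + R = [251]
K = P̄·Hᵀ·S⁻¹ = [-2/251; 84/251]
x' − x̄ = [-30/251, 1260/251] = K·y
y = (KᵀK)⁻¹·Kᵀ·(x' − x̄) = [15]
z = y + H·x̄ = [15] + [-12] = [3]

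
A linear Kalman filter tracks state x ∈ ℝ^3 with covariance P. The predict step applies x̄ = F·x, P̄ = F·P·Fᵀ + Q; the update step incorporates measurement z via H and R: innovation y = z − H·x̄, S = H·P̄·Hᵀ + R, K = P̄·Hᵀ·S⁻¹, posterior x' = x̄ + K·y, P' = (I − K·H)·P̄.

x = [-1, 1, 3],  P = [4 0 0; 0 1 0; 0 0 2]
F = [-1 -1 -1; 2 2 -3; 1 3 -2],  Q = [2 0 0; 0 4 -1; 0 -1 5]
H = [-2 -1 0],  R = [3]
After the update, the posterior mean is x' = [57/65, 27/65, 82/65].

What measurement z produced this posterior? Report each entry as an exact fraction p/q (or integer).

x̄ = F·x = [-3, -9, -4]
P̄ = F·P·Fᵀ + Q = [9 -4 -3; -4 42 25; -3 25 26]
S = H·P̄·Hᵀ + R = [65]
K = P̄·Hᵀ·S⁻¹ = [-14/65; -34/65; -19/65]
x' − x̄ = [252/65, 612/65, 342/65] = K·y
y = (KᵀK)⁻¹·Kᵀ·(x' − x̄) = [-18]
z = y + H·x̄ = [-18] + [15] = [-3]

z = [-3]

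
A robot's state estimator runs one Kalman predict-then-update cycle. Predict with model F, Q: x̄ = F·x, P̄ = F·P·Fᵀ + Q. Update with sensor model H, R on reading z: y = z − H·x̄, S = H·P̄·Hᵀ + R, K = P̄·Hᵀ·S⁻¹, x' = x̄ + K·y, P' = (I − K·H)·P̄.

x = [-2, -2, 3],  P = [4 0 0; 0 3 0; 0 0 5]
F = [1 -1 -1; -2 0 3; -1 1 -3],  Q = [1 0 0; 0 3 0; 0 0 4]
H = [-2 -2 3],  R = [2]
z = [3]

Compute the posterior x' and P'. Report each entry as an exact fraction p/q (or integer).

x̄ = F·x = [-3, 13, -9]
P̄ = F·P·Fᵀ + Q = [13 -23 8; -23 64 -37; 8 -37 56]
y = z − H·x̄ = [50]
S = H·P̄·Hᵀ + R = [978]
K = P̄·Hᵀ·S⁻¹ = [22/489; -193/978; 113/489]
x' = x̄ + K·y = [-367/489, 1532/489, 1249/489]
P' = (I − K·H)·P̄ = [5389/489 -7001/489 -1060/489; -7001/489 25343/978 3716/489; -1060/489 3716/489 1846/489]

x' = [-367/489, 1532/489, 1249/489]
P' = [5389/489 -7001/489 -1060/489; -7001/489 25343/978 3716/489; -1060/489 3716/489 1846/489]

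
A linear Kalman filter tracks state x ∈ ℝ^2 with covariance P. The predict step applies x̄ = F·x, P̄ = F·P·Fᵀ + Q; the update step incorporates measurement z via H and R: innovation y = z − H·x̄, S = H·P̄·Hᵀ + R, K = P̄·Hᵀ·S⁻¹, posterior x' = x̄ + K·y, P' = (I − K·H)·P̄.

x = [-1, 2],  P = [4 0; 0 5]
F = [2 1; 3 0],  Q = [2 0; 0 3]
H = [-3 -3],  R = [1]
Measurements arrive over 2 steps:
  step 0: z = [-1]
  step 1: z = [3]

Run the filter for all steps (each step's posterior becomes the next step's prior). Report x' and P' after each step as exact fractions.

step 0: x' = [1410/991, -1083/991], P' = [2912/991 -2865/991; -2865/991 2928/991]
step 1: x' = [-30267/234644, -100449/117322], P' = [640489/469288 -313257/234644; -313257/234644 166143/117322]

step 0: x̄ = F·x = [0, -3]
step 0: P̄ = F·P·Fᵀ + Q = [23 24; 24 39]
step 0: y = z − H·x̄ = [-10]
step 0: S = H·P̄·Hᵀ + R = [991]
step 0: K = P̄·Hᵀ·S⁻¹ = [-141/991; -189/991]
step 0: x' = x̄ + K·y = [1410/991, -1083/991]
step 0: P' = (I − K·H)·P̄ = [2912/991 -2865/991; -2865/991 2928/991]
step 1: x̄ = F·x = [1737/991, 4230/991]
step 1: P̄ = F·P·Fᵀ + Q = [5098/991 8877/991; 8877/991 29181/991]
step 1: y = z − H·x̄ = [20874/991]
step 1: S = H·P̄·Hᵀ + R = [469288/991]
step 1: K = P̄·Hᵀ·S⁻¹ = [-41925/469288; -57087/234644]
step 1: x' = x̄ + K·y = [-30267/234644, -100449/117322]
step 1: P' = (I − K·H)·P̄ = [640489/469288 -313257/234644; -313257/234644 166143/117322]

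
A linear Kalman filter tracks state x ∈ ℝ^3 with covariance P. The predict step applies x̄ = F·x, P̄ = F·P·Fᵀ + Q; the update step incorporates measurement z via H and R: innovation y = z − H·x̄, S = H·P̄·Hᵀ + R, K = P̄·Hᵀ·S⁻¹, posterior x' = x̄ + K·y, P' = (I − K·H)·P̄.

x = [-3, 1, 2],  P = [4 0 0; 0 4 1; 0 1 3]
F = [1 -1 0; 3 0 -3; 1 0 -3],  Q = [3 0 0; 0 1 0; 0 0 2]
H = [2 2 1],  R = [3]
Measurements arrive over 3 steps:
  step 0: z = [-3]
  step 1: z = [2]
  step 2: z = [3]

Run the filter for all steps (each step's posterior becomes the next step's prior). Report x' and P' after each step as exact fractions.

step 0: x' = [9/160, -233/160, -13/32], P' = [3559/640 -2023/640 -579/128; -2023/640 2151/640 67/128; -579/128 67/128 1099/128]
step 1: x' = [94748/81831, -18478/81831, 11731/81831], P' = [2701493/327324 -1355293/327324 -1311889/163662; -1355293/327324 983945/327324 527429/163662; -1311889/163662 527429/163662 839201/81831]
step 2: x' = [900171750/1013349113, 139341659/144764159, -704615995/1013349113], P' = [5073603926/1013349113 -399792054/144764159 -4321335442/1013349113; -399792054/144764159 350654966/144764159 235577141/144764159; -4321335442/1013349113 235577141/144764159 6001883515/1013349113]

step 0: x̄ = F·x = [-4, -15, -9]
step 0: P̄ = F·P·Fᵀ + Q = [11 15 7; 15 64 39; 7 39 33]
step 0: y = z − H·x̄ = [44]
step 0: S = H·P̄·Hᵀ + R = [640]
step 0: K = P̄·Hᵀ·S⁻¹ = [59/640; 197/640; 25/128]
step 0: x' = x̄ + K·y = [9/160, -233/160, -13/32]
step 0: P' = (I − K·H)·P̄ = [3559/640 -2023/640 -579/128; -2023/640 2151/640 67/128; -579/128 67/128 1099/128]
step 1: x̄ = F·x = [121/80, 111/80, 51/40]
step 1: P̄ = F·P·Fᵀ + Q = [2919/160 6609/160 1909/80; 6609/160 33559/160 11859/80; 1909/80 11859/80 4479/40]
step 1: y = z − H·x̄ = [-203/40]
step 1: S = H·P̄·Hᵀ + R = [81831/40]
step 1: K = P̄·Hᵀ·S⁻¹ = [11437/163662; 52027/163662; 18247/81831]
step 1: x' = x̄ + K·y = [94748/81831, -18478/81831, 11731/81831]
step 1: P' = (I − K·H)·P̄ = [2701493/327324 -1355293/327324 -1311889/163662; -1355293/327324 983945/327324 527429/163662; -1311889/163662 527429/163662 839201/81831]
step 2: x̄ = F·x = [37742/27277, 83017/27277, 59555/81831]
step 2: P̄ = F·P·Fᵀ + Q = [614833/27277 3867711/54554 2515449/54554; 3867711/54554 34026667/109108 23267017/109108; 2515449/54554 23267017/109108 49310045/327324]
step 2: y = z − H·x̄ = [-538616/81831]
step 2: S = H·P̄·Hᵀ + R = [1013349113/327324]
step 2: K = P̄·Hᵀ·S⁻¹ = [76261218/1013349113; 45767655/144764159; 219097535/1013349113]
step 2: x' = x̄ + K·y = [900171750/1013349113, 139341659/144764159, -704615995/1013349113]
step 2: P' = (I − K·H)·P̄ = [5073603926/1013349113 -399792054/144764159 -4321335442/1013349113; -399792054/144764159 350654966/144764159 235577141/144764159; -4321335442/1013349113 235577141/144764159 6001883515/1013349113]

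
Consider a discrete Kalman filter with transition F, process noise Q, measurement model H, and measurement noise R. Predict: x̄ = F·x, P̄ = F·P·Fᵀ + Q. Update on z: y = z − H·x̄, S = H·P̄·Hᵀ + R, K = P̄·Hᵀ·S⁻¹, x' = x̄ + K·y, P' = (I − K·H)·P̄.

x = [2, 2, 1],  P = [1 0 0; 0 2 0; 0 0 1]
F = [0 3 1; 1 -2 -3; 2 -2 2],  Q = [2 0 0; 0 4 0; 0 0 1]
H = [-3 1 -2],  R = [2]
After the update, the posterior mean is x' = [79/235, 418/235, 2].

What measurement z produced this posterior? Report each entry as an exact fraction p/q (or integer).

x̄ = F·x = [7, -5, 2]
P̄ = F·P·Fᵀ + Q = [21 -15 -10; -15 22 4; -10 4 17]
S = H·P̄·Hᵀ + R = [235]
K = P̄·Hᵀ·S⁻¹ = [-58/235; 59/235; 0]
x' − x̄ = [-1566/235, 1593/235, 0] = K·y
y = (KᵀK)⁻¹·Kᵀ·(x' − x̄) = [27]
z = y + H·x̄ = [27] + [-30] = [-3]

z = [-3]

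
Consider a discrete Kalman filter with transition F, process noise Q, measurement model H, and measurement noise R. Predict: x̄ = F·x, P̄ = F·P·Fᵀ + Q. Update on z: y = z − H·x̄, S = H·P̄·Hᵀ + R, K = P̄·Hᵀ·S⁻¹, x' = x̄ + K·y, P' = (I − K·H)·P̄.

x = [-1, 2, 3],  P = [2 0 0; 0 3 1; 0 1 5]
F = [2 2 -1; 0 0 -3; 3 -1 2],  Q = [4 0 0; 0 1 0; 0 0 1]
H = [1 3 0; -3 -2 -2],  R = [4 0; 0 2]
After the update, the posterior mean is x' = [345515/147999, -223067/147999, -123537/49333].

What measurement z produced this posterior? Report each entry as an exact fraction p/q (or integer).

z = [-2, 1]

x̄ = F·x = [-1, -9, 1]
P̄ = F·P·Fᵀ + Q = [25 9 1; 9 46 -27; 1 -27 38]
S = H·P̄·Hᵀ + R = [497 -290; -290 467]
K = P̄·Hᵀ·S⁻¹ = [-3266/147999 -32135/147999; 49799/147999 10325/147999; -14870/49333 -11875/49333]
x' − x̄ = [493514/147999, 1108924/147999, -172870/49333] = K·y
y = (KᵀK)⁻¹·Kᵀ·(x' − x̄) = [26, -18]
z = y + H·x̄ = [26, -18] + [-28, 19] = [-2, 1]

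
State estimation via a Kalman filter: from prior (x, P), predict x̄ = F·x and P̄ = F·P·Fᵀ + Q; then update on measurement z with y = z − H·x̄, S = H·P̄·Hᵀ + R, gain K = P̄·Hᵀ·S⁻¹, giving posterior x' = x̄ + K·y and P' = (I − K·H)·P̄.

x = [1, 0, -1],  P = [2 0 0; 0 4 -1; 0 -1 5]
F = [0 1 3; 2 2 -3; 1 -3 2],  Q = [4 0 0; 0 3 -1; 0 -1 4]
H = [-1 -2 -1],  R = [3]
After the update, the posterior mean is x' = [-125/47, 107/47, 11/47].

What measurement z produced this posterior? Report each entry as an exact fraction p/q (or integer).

z = [-2]

x̄ = F·x = [-3, 5, -1]
P̄ = F·P·Fᵀ + Q = [47 -40 25; -40 84 -64; 25 -64 74]
S = H·P̄·Hᵀ + R = [94]
K = P̄·Hᵀ·S⁻¹ = [4/47; -32/47; 29/94]
x' − x̄ = [16/47, -128/47, 58/47] = K·y
y = (KᵀK)⁻¹·Kᵀ·(x' − x̄) = [4]
z = y + H·x̄ = [4] + [-6] = [-2]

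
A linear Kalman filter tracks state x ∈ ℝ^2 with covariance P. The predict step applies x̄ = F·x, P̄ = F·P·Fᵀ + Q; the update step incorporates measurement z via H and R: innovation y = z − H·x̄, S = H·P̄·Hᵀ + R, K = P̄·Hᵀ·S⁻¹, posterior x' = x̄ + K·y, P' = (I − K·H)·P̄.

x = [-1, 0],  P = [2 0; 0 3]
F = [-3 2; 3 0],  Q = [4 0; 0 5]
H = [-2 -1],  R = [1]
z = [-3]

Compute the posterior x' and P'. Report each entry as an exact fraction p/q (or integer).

x' = [3, -3]
P' = [123/22 -467/44; -467/44 1855/88]

x̄ = F·x = [3, -3]
P̄ = F·P·Fᵀ + Q = [34 -18; -18 23]
y = z − H·x̄ = [0]
S = H·P̄·Hᵀ + R = [88]
K = P̄·Hᵀ·S⁻¹ = [-25/44; 13/88]
x' = x̄ + K·y = [3, -3]
P' = (I − K·H)·P̄ = [123/22 -467/44; -467/44 1855/88]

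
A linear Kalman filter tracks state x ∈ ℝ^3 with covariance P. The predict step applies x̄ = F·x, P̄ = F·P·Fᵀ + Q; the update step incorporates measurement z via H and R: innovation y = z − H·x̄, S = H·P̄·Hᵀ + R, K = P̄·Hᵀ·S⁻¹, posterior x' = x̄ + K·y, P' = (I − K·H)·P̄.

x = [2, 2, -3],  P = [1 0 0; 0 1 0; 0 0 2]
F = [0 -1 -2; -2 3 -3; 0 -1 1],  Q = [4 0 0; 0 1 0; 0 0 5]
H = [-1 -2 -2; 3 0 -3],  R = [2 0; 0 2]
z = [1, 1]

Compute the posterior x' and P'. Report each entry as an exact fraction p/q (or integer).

x' = [-38621/23015, 57102/23015, -47474/23015]
P' = [69462/23015 -99824/23015 66898/23015; -99824/23015 159623/23015 -101096/23015; 66898/23015 -101096/23015 69392/23015]

x̄ = F·x = [4, 11, -5]
P̄ = F·P·Fᵀ + Q = [13 9 -3; 9 32 -9; -3 -9 8]
y = z − H·x̄ = [17, -26]
S = H·P̄·Hᵀ + R = [127 -90; -90 245]
K = P̄·Hᵀ·S⁻¹ = [-361/4603 3846/23015; -1723/4603 1908/23015; -349/4603 -3741/23015]
x' = x̄ + K·y = [-38621/23015, 57102/23015, -47474/23015]
P' = (I − K·H)·P̄ = [69462/23015 -99824/23015 66898/23015; -99824/23015 159623/23015 -101096/23015; 66898/23015 -101096/23015 69392/23015]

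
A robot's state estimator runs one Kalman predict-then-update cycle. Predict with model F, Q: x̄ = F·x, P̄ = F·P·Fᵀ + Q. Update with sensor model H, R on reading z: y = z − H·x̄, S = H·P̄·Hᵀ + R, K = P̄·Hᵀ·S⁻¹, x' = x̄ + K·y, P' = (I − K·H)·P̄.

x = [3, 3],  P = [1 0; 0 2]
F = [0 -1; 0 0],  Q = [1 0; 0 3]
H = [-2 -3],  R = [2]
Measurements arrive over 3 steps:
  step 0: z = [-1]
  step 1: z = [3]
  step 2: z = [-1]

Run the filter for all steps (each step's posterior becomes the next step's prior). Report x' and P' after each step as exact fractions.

step 0: x̄ = F·x = [-3, 0]
step 0: P̄ = F·P·Fᵀ + Q = [3 0; 0 3]
step 0: y = z − H·x̄ = [-7]
step 0: S = H·P̄·Hᵀ + R = [41]
step 0: K = P̄·Hᵀ·S⁻¹ = [-6/41; -9/41]
step 0: x' = x̄ + K·y = [-81/41, 63/41]
step 0: P' = (I − K·H)·P̄ = [87/41 -54/41; -54/41 42/41]
step 1: x̄ = F·x = [-63/41, 0]
step 1: P̄ = F·P·Fᵀ + Q = [83/41 0; 0 3]
step 1: y = z − H·x̄ = [-3/41]
step 1: S = H·P̄·Hᵀ + R = [1521/41]
step 1: K = P̄·Hᵀ·S⁻¹ = [-166/1521; -41/169]
step 1: x' = x̄ + K·y = [-775/507, 3/169]
step 1: P' = (I − K·H)·P̄ = [2407/1521 -166/169; -166/169 138/169]
step 2: x̄ = F·x = [-3/169, 0]
step 2: P̄ = F·P·Fᵀ + Q = [307/169 0; 0 3]
step 2: y = z − H·x̄ = [-175/169]
step 2: S = H·P̄·Hᵀ + R = [6129/169]
step 2: K = P̄·Hᵀ·S⁻¹ = [-614/6129; -169/681]
step 2: x' = x̄ + K·y = [527/6129, 175/681]
step 2: P' = (I − K·H)·P̄ = [8903/6129 -614/681; -614/681 174/227]

step 0: x' = [-81/41, 63/41], P' = [87/41 -54/41; -54/41 42/41]
step 1: x' = [-775/507, 3/169], P' = [2407/1521 -166/169; -166/169 138/169]
step 2: x' = [527/6129, 175/681], P' = [8903/6129 -614/681; -614/681 174/227]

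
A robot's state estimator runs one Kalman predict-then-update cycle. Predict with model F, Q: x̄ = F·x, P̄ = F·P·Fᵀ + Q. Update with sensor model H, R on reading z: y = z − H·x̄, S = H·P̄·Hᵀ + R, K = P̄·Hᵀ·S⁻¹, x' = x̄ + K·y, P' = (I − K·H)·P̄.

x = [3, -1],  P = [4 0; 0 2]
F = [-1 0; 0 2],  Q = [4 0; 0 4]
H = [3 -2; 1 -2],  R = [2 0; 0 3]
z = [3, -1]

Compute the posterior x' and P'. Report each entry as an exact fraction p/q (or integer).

x' = [1091/1007, 434/1007]
P' = [984/1007 1056/1007; 1056/1007 1428/1007]

x̄ = F·x = [-3, -2]
P̄ = F·P·Fᵀ + Q = [8 0; 0 12]
y = z − H·x̄ = [8, -2]
S = H·P̄·Hᵀ + R = [122 72; 72 59]
K = P̄·Hᵀ·S⁻¹ = [420/1007 -376/1007; 156/1007 -600/1007]
x' = x̄ + K·y = [1091/1007, 434/1007]
P' = (I − K·H)·P̄ = [984/1007 1056/1007; 1056/1007 1428/1007]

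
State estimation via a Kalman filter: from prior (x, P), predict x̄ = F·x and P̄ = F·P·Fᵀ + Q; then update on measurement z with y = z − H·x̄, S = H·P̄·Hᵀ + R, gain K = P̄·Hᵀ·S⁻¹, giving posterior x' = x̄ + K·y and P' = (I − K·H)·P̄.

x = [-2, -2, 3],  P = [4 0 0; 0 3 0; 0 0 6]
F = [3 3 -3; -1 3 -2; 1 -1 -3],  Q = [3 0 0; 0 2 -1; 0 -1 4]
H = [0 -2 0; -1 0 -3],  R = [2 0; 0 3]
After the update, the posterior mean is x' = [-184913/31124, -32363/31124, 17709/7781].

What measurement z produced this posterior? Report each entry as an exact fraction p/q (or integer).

x̄ = F·x = [-21, -10, -9]
P̄ = F·P·Fᵀ + Q = [120 51 57; 51 57 22; 57 22 65]
S = H·P̄·Hᵀ + R = [230 234; 234 1050]
K = P̄·Hᵀ·S⁻¹ = [-6501/31124 -7177/31124; -15387/31124 -39/31124; 532/7781 -1986/7781]
x' − x̄ = [468691/31124, 278877/31124, 87738/7781] = K·y
y = (KᵀK)⁻¹·Kᵀ·(x' − x̄) = [-18, -49]
z = y + H·x̄ = [-18, -49] + [20, 48] = [2, -1]

z = [2, -1]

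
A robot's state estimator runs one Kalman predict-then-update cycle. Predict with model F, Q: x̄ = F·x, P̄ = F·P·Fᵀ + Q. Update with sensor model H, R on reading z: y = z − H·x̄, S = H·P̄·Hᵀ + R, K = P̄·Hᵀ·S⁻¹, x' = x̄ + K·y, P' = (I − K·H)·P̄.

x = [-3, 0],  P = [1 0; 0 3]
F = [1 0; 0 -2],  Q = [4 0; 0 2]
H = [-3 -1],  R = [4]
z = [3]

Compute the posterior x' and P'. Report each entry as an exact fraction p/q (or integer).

x' = [-11/7, 4/3]
P' = [10/7 -10/3; -10/3 98/9]

x̄ = F·x = [-3, 0]
P̄ = F·P·Fᵀ + Q = [5 0; 0 14]
y = z − H·x̄ = [-6]
S = H·P̄·Hᵀ + R = [63]
K = P̄·Hᵀ·S⁻¹ = [-5/21; -2/9]
x' = x̄ + K·y = [-11/7, 4/3]
P' = (I − K·H)·P̄ = [10/7 -10/3; -10/3 98/9]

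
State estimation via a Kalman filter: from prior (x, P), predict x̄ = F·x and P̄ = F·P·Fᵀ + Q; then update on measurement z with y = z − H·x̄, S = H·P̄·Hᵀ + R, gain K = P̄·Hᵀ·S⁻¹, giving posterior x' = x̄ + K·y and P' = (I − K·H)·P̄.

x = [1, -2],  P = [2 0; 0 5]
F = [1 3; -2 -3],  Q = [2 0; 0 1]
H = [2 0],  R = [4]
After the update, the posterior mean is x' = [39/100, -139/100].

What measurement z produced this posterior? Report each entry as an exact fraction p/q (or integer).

z = [1]

x̄ = F·x = [-5, 4]
P̄ = F·P·Fᵀ + Q = [49 -49; -49 54]
S = H·P̄·Hᵀ + R = [200]
K = P̄·Hᵀ·S⁻¹ = [49/100; -49/100]
x' − x̄ = [539/100, -539/100] = K·y
y = (KᵀK)⁻¹·Kᵀ·(x' − x̄) = [11]
z = y + H·x̄ = [11] + [-10] = [1]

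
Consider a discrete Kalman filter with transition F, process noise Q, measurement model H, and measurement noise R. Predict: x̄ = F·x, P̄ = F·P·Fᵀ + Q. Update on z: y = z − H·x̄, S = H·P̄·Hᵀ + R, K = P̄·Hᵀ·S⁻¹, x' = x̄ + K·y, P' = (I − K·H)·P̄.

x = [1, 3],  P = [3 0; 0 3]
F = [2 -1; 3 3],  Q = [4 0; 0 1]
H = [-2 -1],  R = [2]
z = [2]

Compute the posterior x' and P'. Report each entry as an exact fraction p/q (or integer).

x' = [-733/169, 1152/169]
P' = [1002/169 -1910/169; -1910/169 3966/169]

x̄ = F·x = [-1, 12]
P̄ = F·P·Fᵀ + Q = [19 9; 9 55]
y = z − H·x̄ = [12]
S = H·P̄·Hᵀ + R = [169]
K = P̄·Hᵀ·S⁻¹ = [-47/169; -73/169]
x' = x̄ + K·y = [-733/169, 1152/169]
P' = (I − K·H)·P̄ = [1002/169 -1910/169; -1910/169 3966/169]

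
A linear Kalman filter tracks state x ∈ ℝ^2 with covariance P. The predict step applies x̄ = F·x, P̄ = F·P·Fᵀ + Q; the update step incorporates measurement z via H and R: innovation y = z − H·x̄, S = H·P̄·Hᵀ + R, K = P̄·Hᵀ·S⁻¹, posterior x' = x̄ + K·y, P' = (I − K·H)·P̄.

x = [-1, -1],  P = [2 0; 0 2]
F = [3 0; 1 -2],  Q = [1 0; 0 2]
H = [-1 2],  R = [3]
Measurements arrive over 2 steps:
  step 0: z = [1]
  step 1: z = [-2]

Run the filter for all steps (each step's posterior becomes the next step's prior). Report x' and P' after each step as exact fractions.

step 0: x' = [-55/23, -13/23], P' = [825/46 201/23; 201/23 114/23]
step 1: x' = [-3420/2747, -4304/2747], P' = [165641/8241 71803/8241; 71803/8241 36470/8241]

step 0: x̄ = F·x = [-3, 1]
step 0: P̄ = F·P·Fᵀ + Q = [19 6; 6 12]
step 0: y = z − H·x̄ = [-4]
step 0: S = H·P̄·Hᵀ + R = [46]
step 0: K = P̄·Hᵀ·S⁻¹ = [-7/46; 9/23]
step 0: x' = x̄ + K·y = [-55/23, -13/23]
step 0: P' = (I − K·H)·P̄ = [825/46 201/23; 201/23 114/23]
step 1: x̄ = F·x = [-165/23, -29/23]
step 1: P̄ = F·P·Fᵀ + Q = [7471/46 63/46; 63/46 221/46]
step 1: y = z − H·x̄ = [-153/23]
step 1: S = H·P̄·Hᵀ + R = [8241/46]
step 1: K = P̄·Hᵀ·S⁻¹ = [-7345/8241; 379/8241]
step 1: x' = x̄ + K·y = [-3420/2747, -4304/2747]
step 1: P' = (I − K·H)·P̄ = [165641/8241 71803/8241; 71803/8241 36470/8241]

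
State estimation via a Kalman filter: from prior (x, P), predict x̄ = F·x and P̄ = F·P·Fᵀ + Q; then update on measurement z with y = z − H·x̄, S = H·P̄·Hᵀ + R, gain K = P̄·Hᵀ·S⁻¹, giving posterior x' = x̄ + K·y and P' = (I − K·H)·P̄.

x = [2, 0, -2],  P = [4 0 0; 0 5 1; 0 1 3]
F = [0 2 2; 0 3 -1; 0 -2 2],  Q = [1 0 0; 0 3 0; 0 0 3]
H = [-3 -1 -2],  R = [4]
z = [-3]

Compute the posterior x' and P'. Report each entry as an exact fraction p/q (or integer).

x' = [11/6, 835/162, -317/81]
P' = [7/2 139/18 -77/9; 139/18 16541/486 -6877/243; -77/9 -6877/243 6559/243]

x̄ = F·x = [-4, 2, -4]
P̄ = F·P·Fᵀ + Q = [41 28 -8; 28 45 -28; -8 -28 27]
y = z − H·x̄ = [-21]
S = H·P̄·Hᵀ + R = [486]
K = P̄·Hᵀ·S⁻¹ = [-5/18; -73/486; -1/243]
x' = x̄ + K·y = [11/6, 835/162, -317/81]
P' = (I − K·H)·P̄ = [7/2 139/18 -77/9; 139/18 16541/486 -6877/243; -77/9 -6877/243 6559/243]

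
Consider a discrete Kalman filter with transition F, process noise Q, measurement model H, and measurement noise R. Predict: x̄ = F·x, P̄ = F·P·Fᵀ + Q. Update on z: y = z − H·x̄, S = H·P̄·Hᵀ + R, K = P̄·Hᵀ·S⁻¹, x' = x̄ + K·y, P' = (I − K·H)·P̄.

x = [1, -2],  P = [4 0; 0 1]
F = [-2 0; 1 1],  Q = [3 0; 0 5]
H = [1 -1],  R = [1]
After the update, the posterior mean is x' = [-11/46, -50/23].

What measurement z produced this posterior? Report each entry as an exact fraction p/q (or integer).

z = [2]

x̄ = F·x = [-2, -1]
P̄ = F·P·Fᵀ + Q = [19 -8; -8 10]
S = H·P̄·Hᵀ + R = [46]
K = P̄·Hᵀ·S⁻¹ = [27/46; -9/23]
x' − x̄ = [81/46, -27/23] = K·y
y = (KᵀK)⁻¹·Kᵀ·(x' − x̄) = [3]
z = y + H·x̄ = [3] + [-1] = [2]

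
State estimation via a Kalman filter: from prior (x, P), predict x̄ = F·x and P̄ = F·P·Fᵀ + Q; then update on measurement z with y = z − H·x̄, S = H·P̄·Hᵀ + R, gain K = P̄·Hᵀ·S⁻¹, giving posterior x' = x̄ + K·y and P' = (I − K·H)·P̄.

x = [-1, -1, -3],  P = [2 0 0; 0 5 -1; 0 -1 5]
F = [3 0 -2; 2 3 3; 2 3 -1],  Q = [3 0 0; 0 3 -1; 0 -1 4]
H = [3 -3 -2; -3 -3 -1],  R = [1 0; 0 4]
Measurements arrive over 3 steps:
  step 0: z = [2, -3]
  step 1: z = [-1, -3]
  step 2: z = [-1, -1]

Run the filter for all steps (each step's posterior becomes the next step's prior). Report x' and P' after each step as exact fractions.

step 0: x' = [2240310/1406837, -2999386/1406837, 6434231/1406837], P' = [1134428/1406837 -2580017/1406837 5452951/1406837; -2580017/1406837 7914233/1406837 -15618308/1406837; 5452951/1406837 -15618308/1406837 31595591/1406837]
step 1: x' = [7851044488/64214029157, 280369911958/192642087471, -285084997177/192642087471], P' = [44964038684/64214029157 -95565982569/64214029157 203885969423/64214029157; -95565982569/64214029157 861838922465/192642087471 -1692842482502/192642087471; 203885969423/64214029157 -1692842482502/192642087471 3428815807979/192642087471]
step 2: x' = [11578693216376766/20820158117823781, -22334625910673164/20820158117823781, 61373893914282667/20820158117823781], P' = [14391630527298532/20820158117823781 -30513790801315881/20820158117823781 65131861021936471/20820158117823781; -30513790801315881/20820158117823781 91958439616939243/20820158117823781 -180505915302727650/20820158117823781; 65131861021936471/20820158117823781 -180505915302727650/20820158117823781 365510913227381345/20820158117823781]

step 0: x̄ = F·x = [3, -14, -2]
step 0: P̄ = F·P·Fᵀ + Q = [41 -12 28; -12 83 31; 28 31 68]
step 0: y = z − H·x̄ = [-53, -38]
step 0: S = H·P̄·Hᵀ + R = [1641 877; 877 1326]
step 0: K = P̄·Hᵀ·S⁻¹ = [237433/1406837 -279046/1406837; -246134/1406837 -96085/1406837; 22595/1406837 -274880/1406837]
step 0: x' = x̄ + K·y = [2240310/1406837, -2999386/1406837, 6434231/1406837]
step 0: P' = (I − K·H)·P̄ = [1134428/1406837 -2580017/1406837 5452951/1406837; -2580017/1406837 7914233/1406837 -15618308/1406837; 5452951/1406837 -15618308/1406837 31595591/1406837]
step 1: x̄ = F·x = [-6147532/1406837, 14785155/1406837, -10951769/1406837]
step 1: P̄ = F·P·Fᵀ + Q = [75377315/1406837 -85012528/1406837 102316788/1406837; -85012528/1406837 117692303/1406837 -123286049/1406837; 102316788/1406837 -123286049/1406837 153926588/1406837]
step 1: y = z − H·x̄ = [39487686/1406837, 10740589/1406837]
step 1: S = H·P̄·Hᵀ + R = [1177731211/1406837 -113936009/1406837; -113936009/1406837 241139428/1406837]
step 1: K = P̄·Hᵀ·S⁻¹ = [13818124913/64214029157 -13020034442/64214029157; -59925645512/192642087471 -8145110443/192642087471; 55869556355/192642087471 -46315521320/192642087471]
step 1: x' = x̄ + K·y = [7851044488/64214029157, 280369911958/192642087471, -285084997177/192642087471]
step 1: P' = (I − K·H)·P̄ = [44964038684/64214029157 -95565982569/64214029157 203885969423/64214029157; -95565982569/64214029157 861838922465/192642087471 -1692842482502/192642087471; 203885969423/64214029157 -1692842482502/192642087471 3428815807979/192642087471]
step 2: x̄ = F·x = [640829394746/192642087471, 10987003757/64214029157, 1173300999979/192642087471]
step 2: P̄ = F·P·Fᵀ + Q = [8167323639569/192642087471 -3042826414856/64214029157 10962152320036/192642087471; -3042826414856/64214029157 4387247380775/64214029157 -4444589793145/64214029157; 10962152320036/192642087471 -4444589793145/64214029157 16765550813708/192642087471]
step 2: y = z − H·x̄ = [330354762062/192642087471, 3002030130559/192642087471]
step 2: S = H·P̄·Hᵀ + R = [131978003387921/192642087471 -8636599302587/192642087471; -8636599302587/192642087471 30955382442020/192642087471]
step 2: K = P̄·Hᵀ·S⁻¹ = [4452541941970297/20820158117823781 -4191345049971106/20820158117823781; -6404860649310072/20820158117823781 -957007786035609/20820158117823781; 5891502519229673/20820158117823781 -4847187596251952/20820158117823781]
step 2: x' = x̄ + K·y = [11578693216376766/20820158117823781, -22334625910673164/20820158117823781, 61373893914282667/20820158117823781]
step 2: P' = (I − K·H)·P̄ = [14391630527298532/20820158117823781 -30513790801315881/20820158117823781 65131861021936471/20820158117823781; -30513790801315881/20820158117823781 91958439616939243/20820158117823781 -180505915302727650/20820158117823781; 65131861021936471/20820158117823781 -180505915302727650/20820158117823781 365510913227381345/20820158117823781]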